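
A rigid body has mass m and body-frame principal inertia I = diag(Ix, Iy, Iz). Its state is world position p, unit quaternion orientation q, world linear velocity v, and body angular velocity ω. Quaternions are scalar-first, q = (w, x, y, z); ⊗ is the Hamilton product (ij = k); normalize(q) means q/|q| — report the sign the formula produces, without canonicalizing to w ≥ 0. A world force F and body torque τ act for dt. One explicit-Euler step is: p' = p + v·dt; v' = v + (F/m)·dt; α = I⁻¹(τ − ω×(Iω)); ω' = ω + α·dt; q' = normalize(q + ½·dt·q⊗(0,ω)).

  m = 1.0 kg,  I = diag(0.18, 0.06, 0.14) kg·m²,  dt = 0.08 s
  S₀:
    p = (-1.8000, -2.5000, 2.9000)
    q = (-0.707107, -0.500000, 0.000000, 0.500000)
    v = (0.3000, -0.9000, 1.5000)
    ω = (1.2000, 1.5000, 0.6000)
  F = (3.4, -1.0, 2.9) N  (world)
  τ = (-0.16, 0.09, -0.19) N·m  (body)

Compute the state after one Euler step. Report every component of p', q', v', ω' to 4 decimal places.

p' = (-1.7760, -2.5720, 3.0200)
q' = (-0.6929, -0.5621, -0.0064, 0.4516)
v' = (0.5720, -0.9800, 1.7320)
ω' = (1.0969, 1.5816, 0.6149)

a = (3.4000, -1.0000, 2.9000)
new position p' = (-1.7760, -2.5720, 3.0200)
v + (F/m)dt = (0.5720, -0.9800, 1.7320)
gyro term ω×Iω = (0.0720, 0.0288, -0.2160)
angular accel α = (-1.2889, 1.0200, 0.1857)
new body rate ω' = (1.0969, 1.5816, 0.6149)
q⊗(0,ω) = (0.3000000, -1.5985284, -0.1606605, -1.1742642)
q + ½dt·q⊗(0,ω), renormalized = (-0.6929, -0.5621, -0.0064, 0.4516)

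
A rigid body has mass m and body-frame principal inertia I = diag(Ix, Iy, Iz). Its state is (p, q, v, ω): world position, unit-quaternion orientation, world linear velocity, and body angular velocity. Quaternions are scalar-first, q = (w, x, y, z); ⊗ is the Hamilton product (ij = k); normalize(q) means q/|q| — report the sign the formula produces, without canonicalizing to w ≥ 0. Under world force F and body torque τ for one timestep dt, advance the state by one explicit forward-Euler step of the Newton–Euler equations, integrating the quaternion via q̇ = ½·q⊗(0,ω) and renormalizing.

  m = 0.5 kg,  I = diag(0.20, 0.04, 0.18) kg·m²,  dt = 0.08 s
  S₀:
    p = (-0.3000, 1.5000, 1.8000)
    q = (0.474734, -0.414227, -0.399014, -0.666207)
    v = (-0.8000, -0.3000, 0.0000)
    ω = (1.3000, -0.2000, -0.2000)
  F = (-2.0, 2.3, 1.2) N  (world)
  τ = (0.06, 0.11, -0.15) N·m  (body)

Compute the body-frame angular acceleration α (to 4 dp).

ω×(Iω) gyroscopic = (0.0056, -0.0052, 0.0416)
(τ − ω×Iω)/I = (0.2720, 2.8800, -1.0644)

α = (0.2720, 2.8800, -1.0644)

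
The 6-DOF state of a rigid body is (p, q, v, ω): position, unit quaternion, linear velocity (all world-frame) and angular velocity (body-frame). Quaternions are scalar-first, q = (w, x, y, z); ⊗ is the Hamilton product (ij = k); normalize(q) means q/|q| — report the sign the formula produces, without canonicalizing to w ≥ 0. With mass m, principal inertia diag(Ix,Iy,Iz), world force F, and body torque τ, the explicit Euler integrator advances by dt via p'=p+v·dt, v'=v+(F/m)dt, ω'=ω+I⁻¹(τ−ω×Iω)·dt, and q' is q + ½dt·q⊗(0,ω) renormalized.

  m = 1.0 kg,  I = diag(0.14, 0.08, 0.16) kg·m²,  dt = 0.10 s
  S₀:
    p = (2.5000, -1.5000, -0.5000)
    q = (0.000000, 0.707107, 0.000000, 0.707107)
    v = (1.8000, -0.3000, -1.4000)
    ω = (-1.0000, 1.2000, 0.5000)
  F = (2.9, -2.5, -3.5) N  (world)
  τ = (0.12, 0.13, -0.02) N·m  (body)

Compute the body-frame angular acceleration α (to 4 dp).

α = (0.5143, 1.5000, -0.5750)

precession coupling ω×(Iω) = (0.0480, 0.0100, 0.0720)
(τ − ω×Iω)/I = (0.5143, 1.5000, -0.5750)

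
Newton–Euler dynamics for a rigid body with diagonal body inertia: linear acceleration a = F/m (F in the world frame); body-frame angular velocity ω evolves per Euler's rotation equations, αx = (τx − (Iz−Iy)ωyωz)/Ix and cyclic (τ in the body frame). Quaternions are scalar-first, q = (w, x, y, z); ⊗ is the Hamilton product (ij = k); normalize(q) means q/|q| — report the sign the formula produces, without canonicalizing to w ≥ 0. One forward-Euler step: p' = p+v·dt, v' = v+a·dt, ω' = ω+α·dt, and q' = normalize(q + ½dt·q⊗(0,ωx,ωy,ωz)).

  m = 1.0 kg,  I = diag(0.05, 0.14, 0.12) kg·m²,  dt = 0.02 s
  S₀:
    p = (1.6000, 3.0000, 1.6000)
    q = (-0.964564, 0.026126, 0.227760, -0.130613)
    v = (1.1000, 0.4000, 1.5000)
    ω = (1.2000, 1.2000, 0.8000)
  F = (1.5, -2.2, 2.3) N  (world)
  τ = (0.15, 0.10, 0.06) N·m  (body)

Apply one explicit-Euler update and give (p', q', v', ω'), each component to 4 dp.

p' = (1.6220, 3.0080, 1.6300)
q' = (-0.9664, 0.0179, 0.2144, -0.1407)
v' = (1.1300, 0.3560, 1.5460)
ω' = (1.2677, 1.2239, 0.7884)

a = F/m = (1.5000, -2.2000, 2.3000)
p + v·dt = (1.6220, 3.0080, 1.6300)
v' = v + a·dt = (1.1300, 0.3560, 1.5460)
ω×(Iω) gyroscopic = (-0.0192, -0.0672, 0.1296)
angular accel α = (3.3840, 1.1943, -0.5800)
ω' = ω + α·dt = (1.2677, 1.2239, 0.7884)
Hamilton product q⊗(0,ω) = (-0.2001728, -0.8185332, -1.3351132, -1.0136120)
updated quaternion q' = (-0.9664, 0.0179, 0.2144, -0.1407)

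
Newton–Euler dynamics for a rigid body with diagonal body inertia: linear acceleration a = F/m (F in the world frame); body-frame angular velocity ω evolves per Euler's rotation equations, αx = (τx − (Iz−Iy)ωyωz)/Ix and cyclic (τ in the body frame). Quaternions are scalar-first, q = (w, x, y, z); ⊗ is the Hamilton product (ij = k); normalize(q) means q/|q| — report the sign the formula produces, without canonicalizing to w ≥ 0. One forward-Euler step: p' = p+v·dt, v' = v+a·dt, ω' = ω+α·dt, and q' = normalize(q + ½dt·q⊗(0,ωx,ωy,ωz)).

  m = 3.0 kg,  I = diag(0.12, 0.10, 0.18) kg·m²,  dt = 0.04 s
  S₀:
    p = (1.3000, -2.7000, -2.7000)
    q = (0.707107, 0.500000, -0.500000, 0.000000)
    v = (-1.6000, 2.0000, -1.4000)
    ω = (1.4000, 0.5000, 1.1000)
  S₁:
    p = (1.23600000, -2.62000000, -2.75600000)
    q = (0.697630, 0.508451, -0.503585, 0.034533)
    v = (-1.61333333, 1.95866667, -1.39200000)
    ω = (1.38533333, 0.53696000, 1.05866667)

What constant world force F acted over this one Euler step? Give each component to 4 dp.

F = (-1.0000, -3.1000, 0.6000)

v₁ − v₀ = (-0.01333333, -0.04133333, 0.00800000)
m·(v₁−v₀)/dt = (-1.0000, -3.1000, 0.6000)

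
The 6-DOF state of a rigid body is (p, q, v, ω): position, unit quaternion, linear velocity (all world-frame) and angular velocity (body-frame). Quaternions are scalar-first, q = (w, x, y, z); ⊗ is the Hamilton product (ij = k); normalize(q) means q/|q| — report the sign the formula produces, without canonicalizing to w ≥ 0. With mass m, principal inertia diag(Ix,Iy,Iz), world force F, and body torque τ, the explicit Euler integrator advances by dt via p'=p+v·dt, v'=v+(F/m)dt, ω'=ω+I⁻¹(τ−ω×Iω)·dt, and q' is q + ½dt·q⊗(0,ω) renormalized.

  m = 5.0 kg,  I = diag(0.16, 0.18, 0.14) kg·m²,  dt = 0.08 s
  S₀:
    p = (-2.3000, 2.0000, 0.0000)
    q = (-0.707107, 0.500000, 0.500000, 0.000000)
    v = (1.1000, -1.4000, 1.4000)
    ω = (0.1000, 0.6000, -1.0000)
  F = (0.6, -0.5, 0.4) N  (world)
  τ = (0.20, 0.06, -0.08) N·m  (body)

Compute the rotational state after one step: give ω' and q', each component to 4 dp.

ω' = (0.1880, 0.6276, -1.0464)
q' = (-0.7203, 0.4766, 0.5025, 0.0382)

ω×(Iω) gyroscopic = (0.0240, -0.0020, 0.0012)
α = I⁻¹(τ − ω×Iω) = (1.1000, 0.3444, -0.5800)
ω' = ω + α·dt = (0.1880, 0.6276, -1.0464)
Hamilton product q⊗(0,ω) = (-0.3500000, -0.5707107, 0.0757358, 0.9571070)
q + ½dt·q⊗(0,ω), renormalized = (-0.7203, 0.4766, 0.5025, 0.0382)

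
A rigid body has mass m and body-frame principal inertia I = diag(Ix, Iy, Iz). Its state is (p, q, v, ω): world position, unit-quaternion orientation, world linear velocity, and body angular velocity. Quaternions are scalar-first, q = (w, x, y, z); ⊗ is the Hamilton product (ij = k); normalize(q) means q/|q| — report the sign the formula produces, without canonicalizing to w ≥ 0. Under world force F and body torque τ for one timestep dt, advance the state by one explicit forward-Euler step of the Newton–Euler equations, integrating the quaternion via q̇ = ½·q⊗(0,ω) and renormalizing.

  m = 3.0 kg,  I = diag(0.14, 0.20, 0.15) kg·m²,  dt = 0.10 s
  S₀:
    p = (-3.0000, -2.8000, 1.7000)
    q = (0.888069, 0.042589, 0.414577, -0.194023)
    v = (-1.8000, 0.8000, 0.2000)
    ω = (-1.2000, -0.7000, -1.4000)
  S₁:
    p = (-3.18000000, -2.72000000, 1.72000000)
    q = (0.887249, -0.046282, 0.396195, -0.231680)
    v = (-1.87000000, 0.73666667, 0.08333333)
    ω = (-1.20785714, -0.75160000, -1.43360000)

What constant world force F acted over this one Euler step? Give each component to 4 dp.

Δv = v₁−v₀ = (-0.07000000, -0.06333333, -0.11666667)
m·(v₁−v₀)/dt = (-2.1000, -1.9000, -3.5000)

F = (-2.1000, -1.9000, -3.5000)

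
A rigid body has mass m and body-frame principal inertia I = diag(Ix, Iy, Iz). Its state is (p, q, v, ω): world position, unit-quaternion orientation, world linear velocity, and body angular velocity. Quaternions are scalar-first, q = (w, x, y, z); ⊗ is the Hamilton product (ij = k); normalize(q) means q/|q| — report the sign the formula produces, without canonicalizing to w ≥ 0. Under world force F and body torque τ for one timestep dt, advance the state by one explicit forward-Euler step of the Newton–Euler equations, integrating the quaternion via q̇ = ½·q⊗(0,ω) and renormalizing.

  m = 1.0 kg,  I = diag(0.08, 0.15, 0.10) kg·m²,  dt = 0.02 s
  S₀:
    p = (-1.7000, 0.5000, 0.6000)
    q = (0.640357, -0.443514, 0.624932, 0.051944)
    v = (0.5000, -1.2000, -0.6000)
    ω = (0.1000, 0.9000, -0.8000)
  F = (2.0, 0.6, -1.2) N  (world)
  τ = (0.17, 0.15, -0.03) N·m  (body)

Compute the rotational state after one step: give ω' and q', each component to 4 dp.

ω' = (0.1335, 0.9198, -0.8073)
q' = (0.6355, -0.4483, 0.6272, 0.0422)

precession coupling ω×(Iω) = (0.0360, 0.0016, 0.0063)
(τ − ω×Iω)/I = (1.6750, 0.9893, -0.3630)
ω + α·dt = (0.1335, 0.9198, -0.8073)
2q̇ = q⊗(0,ω) = (-0.4765322, -0.4826595, 0.2267045, -0.9739414)
q' = normalize(q + ½dt·q⊗(0,ω)) = (0.6355, -0.4483, 0.6272, 0.0422)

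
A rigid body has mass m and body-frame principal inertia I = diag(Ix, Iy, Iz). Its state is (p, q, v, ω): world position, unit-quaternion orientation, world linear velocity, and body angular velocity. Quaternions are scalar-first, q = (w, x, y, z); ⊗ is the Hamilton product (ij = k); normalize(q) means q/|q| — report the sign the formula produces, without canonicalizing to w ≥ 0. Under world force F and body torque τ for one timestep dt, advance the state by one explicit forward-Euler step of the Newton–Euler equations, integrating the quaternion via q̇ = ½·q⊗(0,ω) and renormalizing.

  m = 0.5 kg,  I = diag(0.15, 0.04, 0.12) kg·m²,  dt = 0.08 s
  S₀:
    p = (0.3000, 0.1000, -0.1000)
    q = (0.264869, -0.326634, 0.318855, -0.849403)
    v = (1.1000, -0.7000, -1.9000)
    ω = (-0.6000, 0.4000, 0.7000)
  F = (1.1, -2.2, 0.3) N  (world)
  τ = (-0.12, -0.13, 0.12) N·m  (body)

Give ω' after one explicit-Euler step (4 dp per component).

ω' = (-0.6759, 0.1652, 0.7624)

ω×(Iω) gyroscopic = (0.0224, -0.0126, 0.0264)
(τ − ω×Iω)/I = (-0.9493, -2.9350, 0.7800)
ω + α·dt = (-0.6759, 0.1652, 0.7624)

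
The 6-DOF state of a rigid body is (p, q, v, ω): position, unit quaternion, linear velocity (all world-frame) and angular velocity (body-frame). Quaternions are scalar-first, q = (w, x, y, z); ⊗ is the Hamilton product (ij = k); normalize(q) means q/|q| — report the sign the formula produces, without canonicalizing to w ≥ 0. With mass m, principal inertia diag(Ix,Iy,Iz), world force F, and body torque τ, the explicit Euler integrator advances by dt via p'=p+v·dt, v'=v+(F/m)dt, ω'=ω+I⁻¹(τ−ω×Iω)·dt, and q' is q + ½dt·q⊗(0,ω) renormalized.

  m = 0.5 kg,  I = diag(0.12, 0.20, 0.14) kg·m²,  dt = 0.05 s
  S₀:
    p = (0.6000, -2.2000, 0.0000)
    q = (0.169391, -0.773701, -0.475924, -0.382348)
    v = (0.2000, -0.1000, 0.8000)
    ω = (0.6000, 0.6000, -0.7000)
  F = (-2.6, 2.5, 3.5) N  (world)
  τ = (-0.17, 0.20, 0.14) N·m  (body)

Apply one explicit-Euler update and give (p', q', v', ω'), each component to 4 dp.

p' = (0.6100, -2.2050, 0.0400)
q' = (0.1814, -0.7568, -0.4925, -0.3896)
v' = (-0.0600, 0.1500, 1.1500)
ω' = (0.5187, 0.6479, -0.6603)

p + v·dt = (0.6100, -2.2050, 0.0400)
v + (F/m)dt = (-0.0600, 0.1500, 1.1500)
gyro term ω×Iω = (0.0252, 0.0084, 0.0288)
(τ − ω×Iω)/I = (-1.6267, 0.9580, 0.7943)
ω' = ω + α·dt = (0.5187, 0.6479, -0.6603)
Hamilton product q⊗(0,ω) = (0.4821314, 0.6641902, -0.6693649, -0.2972399)
q + ½dt·q⊗(0,ω), renormalized = (0.1814, -0.7568, -0.4925, -0.3896)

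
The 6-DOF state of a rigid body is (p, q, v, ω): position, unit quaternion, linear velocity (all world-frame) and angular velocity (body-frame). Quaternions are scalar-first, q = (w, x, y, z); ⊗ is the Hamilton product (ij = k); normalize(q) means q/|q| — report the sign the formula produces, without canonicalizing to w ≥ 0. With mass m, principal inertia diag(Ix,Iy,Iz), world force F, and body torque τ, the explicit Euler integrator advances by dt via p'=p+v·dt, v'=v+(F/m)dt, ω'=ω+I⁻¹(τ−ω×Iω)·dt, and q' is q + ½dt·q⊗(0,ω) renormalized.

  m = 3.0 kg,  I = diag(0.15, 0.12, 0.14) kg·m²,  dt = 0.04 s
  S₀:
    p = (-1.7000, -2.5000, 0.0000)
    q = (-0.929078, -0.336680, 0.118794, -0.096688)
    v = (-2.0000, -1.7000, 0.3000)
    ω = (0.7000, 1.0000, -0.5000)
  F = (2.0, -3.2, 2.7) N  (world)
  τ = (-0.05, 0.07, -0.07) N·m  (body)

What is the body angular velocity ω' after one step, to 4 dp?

ω' = (0.6893, 1.0245, -0.5140)

precession coupling ω×(Iω) = (-0.0100, -0.0035, -0.0210)
angular accel α = (-0.2667, 0.6125, -0.3500)
ω + α·dt = (0.6893, 1.0245, -0.5140)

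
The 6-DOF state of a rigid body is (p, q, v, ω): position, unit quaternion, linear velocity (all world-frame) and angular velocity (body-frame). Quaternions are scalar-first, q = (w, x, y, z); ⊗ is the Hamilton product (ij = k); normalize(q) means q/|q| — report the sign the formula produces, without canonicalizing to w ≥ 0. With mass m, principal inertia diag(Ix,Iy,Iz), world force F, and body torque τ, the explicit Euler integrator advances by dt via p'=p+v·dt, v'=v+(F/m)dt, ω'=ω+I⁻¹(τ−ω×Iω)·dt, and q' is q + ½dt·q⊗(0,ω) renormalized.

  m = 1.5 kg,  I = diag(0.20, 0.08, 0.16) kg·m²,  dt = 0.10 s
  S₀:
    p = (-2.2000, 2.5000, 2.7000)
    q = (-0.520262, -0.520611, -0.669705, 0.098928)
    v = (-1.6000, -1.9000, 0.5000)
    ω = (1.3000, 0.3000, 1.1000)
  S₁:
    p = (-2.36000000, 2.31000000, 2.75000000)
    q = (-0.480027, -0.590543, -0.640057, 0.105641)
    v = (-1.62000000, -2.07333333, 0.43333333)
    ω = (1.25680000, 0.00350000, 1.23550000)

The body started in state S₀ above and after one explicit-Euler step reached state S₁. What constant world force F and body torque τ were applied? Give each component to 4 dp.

F = (-0.3000, -2.6000, -1.0000)
τ = (-0.0600, -0.1800, 0.1700)

Δω = ω₁−ω₀ = (-0.04320000, -0.29650000, 0.13550000)
τ = I·(Δω/dt) + ω₀×(Iω₀) = (-0.0600, -0.1800, 0.1700)
Δv = v₁−v₀ = (-0.02000000, -0.17333333, -0.06666667)
m·(v₁−v₀)/dt = (-0.3000, -2.6000, -1.0000)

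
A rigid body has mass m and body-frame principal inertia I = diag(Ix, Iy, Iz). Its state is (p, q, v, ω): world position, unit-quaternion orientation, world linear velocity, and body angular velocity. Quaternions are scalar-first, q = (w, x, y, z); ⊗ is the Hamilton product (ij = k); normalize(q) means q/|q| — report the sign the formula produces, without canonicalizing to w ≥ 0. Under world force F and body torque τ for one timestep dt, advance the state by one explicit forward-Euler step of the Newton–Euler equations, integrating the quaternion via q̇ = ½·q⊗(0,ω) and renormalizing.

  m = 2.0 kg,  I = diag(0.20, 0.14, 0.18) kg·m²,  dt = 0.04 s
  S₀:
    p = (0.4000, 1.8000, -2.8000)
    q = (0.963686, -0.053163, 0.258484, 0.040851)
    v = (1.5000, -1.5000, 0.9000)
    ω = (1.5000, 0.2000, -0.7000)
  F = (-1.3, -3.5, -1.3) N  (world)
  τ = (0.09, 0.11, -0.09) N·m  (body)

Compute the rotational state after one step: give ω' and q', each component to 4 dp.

ω' = (1.5191, 0.2374, -0.7160)
q' = (0.9643, -0.0280, 0.2627, 0.0194)

gyro term ω×Iω = (-0.0056, -0.0210, -0.0180)
angular accel α = (0.4780, 0.9357, -0.4000)
new body rate ω' = (1.5191, 0.2374, -0.7160)
q⊗(0,ω) = (0.0566434, 1.2564200, 0.2167996, -1.0729388)
updated quaternion q' = (0.9643, -0.0280, 0.2627, 0.0194)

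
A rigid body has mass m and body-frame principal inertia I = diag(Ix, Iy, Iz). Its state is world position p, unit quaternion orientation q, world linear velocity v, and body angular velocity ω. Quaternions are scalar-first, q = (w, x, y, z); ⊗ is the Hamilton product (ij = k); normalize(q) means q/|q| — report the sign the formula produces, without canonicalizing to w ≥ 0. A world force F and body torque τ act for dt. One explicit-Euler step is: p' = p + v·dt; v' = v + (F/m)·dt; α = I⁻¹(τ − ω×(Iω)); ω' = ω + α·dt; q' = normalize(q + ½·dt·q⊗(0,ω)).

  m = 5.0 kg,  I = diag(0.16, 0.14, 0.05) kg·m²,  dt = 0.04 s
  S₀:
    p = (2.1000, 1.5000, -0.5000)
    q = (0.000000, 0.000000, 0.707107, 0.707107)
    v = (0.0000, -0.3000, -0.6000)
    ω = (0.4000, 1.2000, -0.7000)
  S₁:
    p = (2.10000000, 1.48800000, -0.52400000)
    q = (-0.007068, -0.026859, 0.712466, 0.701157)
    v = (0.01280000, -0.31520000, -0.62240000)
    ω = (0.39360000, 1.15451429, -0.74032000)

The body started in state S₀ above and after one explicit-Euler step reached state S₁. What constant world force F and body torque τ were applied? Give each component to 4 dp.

F = (1.6000, -1.9000, -2.8000)
τ = (0.0500, -0.1900, -0.0600)

Δω = ω₁−ω₀ = (-0.00640000, -0.04548571, -0.04032000)
τ = I·(Δω/dt) + ω₀×(Iω₀) = (0.0500, -0.1900, -0.0600)
Δv = v₁−v₀ = (0.01280000, -0.01520000, -0.02240000)
F = m·Δv/dt = (1.6000, -1.9000, -2.8000)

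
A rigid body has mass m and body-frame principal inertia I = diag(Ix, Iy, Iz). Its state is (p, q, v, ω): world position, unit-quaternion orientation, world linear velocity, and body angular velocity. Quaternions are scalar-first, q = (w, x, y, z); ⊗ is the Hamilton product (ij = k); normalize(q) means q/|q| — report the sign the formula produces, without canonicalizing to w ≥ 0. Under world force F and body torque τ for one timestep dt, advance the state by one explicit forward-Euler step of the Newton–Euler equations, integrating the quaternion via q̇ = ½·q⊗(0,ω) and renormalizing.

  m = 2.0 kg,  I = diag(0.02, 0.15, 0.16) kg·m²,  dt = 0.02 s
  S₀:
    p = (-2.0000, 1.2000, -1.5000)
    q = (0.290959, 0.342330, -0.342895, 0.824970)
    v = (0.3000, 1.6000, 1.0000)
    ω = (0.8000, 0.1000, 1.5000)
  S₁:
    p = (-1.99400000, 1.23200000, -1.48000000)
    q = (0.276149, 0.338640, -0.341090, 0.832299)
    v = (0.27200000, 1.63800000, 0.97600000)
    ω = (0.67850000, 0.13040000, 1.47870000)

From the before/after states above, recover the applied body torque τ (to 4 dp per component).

Δω = ω₁−ω₀ = (-0.12150000, 0.03040000, -0.02130000)
gyro term ω₀×Iω₀ = (0.0015, -0.1680, 0.0104)
I·α + gyro = (-0.1200, 0.0600, -0.1600)

τ = (-0.1200, 0.0600, -0.1600)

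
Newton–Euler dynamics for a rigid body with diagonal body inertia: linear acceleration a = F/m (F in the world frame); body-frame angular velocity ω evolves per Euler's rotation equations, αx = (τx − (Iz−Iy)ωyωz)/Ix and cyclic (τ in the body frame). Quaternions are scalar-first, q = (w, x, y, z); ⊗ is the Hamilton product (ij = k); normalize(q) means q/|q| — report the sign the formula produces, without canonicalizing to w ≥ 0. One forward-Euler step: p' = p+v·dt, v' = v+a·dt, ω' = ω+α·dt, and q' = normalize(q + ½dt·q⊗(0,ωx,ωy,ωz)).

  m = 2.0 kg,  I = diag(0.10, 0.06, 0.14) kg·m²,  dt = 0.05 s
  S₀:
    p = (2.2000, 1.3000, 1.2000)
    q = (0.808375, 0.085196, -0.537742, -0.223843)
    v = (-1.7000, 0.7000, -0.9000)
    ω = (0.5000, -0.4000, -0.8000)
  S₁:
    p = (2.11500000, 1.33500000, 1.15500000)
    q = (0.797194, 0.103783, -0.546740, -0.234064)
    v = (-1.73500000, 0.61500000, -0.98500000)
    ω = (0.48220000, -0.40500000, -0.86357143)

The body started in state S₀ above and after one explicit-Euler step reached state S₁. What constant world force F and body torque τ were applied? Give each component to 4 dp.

ω₁ − ω₀ = (-0.01780000, -0.00500000, -0.06357143)
applied torque τ = (-0.0100, 0.0100, -0.1700)
v₁ − v₀ = (-0.03500000, -0.08500000, -0.08500000)
applied force F = (-1.4000, -3.4000, -3.4000)

F = (-1.4000, -3.4000, -3.4000)
τ = (-0.0100, 0.0100, -0.1700)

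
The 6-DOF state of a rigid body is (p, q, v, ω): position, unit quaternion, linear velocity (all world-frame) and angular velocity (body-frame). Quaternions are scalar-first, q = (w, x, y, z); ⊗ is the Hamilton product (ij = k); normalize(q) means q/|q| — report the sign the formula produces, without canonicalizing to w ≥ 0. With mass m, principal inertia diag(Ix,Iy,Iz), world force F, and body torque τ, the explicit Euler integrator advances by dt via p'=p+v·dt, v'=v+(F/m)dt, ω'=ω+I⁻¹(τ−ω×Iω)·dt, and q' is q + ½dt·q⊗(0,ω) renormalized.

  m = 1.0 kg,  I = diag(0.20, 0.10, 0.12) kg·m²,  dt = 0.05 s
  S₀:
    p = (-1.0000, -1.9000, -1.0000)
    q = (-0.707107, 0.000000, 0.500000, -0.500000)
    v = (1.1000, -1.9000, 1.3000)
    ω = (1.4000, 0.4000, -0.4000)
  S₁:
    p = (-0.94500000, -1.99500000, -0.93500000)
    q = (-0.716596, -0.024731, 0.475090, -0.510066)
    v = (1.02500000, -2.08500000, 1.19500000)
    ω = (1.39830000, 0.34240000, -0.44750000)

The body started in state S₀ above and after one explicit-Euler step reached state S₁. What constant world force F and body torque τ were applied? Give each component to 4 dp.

F = (-1.5000, -3.7000, -2.1000)
τ = (-0.0100, -0.1600, -0.1700)

rate change Δω = (-0.00170000, -0.05760000, -0.04750000)
applied torque τ = (-0.0100, -0.1600, -0.1700)
Δv = v₁−v₀ = (-0.07500000, -0.18500000, -0.10500000)
m·(v₁−v₀)/dt = (-1.5000, -3.7000, -2.1000)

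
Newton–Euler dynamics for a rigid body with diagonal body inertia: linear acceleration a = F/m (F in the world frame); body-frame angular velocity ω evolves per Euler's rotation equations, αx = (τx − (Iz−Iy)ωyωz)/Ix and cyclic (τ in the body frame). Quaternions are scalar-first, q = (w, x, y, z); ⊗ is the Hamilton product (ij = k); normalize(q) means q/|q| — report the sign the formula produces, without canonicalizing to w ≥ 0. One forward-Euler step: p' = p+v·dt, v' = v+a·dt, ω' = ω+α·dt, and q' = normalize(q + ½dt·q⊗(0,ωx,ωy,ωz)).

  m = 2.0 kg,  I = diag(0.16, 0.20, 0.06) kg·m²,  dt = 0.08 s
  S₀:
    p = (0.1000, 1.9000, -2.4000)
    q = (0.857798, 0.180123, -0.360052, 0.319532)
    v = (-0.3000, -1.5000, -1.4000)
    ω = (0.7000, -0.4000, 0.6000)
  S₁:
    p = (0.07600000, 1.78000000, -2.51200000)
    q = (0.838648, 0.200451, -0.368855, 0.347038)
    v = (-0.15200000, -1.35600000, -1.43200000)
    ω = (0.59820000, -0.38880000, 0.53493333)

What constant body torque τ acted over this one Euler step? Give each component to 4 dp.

ω₁ − ω₀ = (-0.10180000, 0.01120000, -0.06506667)
precession coupling = (0.0336, 0.0420, -0.0112)
I·α + gyro = (-0.1700, 0.0700, -0.0600)

τ = (-0.1700, 0.0700, -0.0600)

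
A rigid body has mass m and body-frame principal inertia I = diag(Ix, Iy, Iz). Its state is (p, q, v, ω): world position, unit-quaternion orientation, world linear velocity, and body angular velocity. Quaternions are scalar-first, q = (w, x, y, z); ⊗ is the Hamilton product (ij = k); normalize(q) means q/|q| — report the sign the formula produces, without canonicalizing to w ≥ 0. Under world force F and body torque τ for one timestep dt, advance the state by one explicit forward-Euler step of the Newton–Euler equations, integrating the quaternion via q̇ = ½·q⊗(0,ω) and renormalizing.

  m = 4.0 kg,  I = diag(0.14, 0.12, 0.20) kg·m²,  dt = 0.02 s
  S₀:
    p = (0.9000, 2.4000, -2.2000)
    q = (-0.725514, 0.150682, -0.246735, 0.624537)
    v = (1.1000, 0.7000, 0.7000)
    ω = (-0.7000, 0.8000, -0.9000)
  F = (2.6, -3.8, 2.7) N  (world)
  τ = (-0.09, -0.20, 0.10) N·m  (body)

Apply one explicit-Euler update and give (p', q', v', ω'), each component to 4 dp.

p' = (0.9220, 2.4140, -2.1860)
q' = (-0.7168, 0.1530, -0.2555, 0.6305)
v' = (1.1130, 0.6810, 0.7135)
ω' = (-0.7046, 0.7730, -0.8911)

angular accel α = (-0.2314, -1.3517, 0.4440)
ω' = ω + α·dt = (-0.7046, 0.7730, -0.8911)
2q̇ = q⊗(0,ω) = (0.8649487, 0.2302917, -0.8819733, 0.6007937)
q' = normalize(q + ½dt·q⊗(0,ω)) = (-0.7168, 0.1530, -0.2555, 0.6305)
p + v·dt = (0.9220, 2.4140, -2.1860)
v' = v + a·dt = (1.1130, 0.6810, 0.7135)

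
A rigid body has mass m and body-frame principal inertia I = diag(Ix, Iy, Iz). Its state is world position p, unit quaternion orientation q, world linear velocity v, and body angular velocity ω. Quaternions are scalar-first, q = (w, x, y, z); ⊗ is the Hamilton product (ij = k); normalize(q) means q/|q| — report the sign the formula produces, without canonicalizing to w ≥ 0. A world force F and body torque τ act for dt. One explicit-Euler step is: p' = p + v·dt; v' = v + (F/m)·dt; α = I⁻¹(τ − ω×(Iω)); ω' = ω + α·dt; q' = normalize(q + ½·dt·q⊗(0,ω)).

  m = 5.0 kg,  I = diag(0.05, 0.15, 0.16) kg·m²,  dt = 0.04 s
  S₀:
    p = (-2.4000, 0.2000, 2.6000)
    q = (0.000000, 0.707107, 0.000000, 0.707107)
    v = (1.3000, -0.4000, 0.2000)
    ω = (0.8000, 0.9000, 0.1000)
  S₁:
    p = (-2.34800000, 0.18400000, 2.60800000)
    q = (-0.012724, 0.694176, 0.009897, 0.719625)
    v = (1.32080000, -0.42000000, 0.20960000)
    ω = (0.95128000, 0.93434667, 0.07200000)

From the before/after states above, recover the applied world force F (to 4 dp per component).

v₁ − v₀ = (0.02080000, -0.02000000, 0.00960000)
F = m·Δv/dt = (2.6000, -2.5000, 1.2000)

F = (2.6000, -2.5000, 1.2000)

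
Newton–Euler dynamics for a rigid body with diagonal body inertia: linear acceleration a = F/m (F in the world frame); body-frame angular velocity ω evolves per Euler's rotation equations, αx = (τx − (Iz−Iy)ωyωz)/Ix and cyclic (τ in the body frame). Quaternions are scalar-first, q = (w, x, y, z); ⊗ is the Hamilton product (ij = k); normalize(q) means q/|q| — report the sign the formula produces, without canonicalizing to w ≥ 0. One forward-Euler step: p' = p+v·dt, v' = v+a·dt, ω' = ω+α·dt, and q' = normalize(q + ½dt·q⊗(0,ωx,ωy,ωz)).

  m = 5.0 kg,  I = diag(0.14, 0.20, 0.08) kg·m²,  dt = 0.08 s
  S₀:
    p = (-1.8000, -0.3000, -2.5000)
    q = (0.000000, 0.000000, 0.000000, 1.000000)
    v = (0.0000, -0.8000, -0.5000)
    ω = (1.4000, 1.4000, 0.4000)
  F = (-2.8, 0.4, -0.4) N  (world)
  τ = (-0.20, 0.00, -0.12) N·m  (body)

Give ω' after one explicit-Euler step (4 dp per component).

α = I⁻¹(τ − ω×Iω) = (-0.9486, -0.1680, -2.9700)
ω' = ω + α·dt = (1.3241, 1.3866, 0.1624)

ω' = (1.3241, 1.3866, 0.1624)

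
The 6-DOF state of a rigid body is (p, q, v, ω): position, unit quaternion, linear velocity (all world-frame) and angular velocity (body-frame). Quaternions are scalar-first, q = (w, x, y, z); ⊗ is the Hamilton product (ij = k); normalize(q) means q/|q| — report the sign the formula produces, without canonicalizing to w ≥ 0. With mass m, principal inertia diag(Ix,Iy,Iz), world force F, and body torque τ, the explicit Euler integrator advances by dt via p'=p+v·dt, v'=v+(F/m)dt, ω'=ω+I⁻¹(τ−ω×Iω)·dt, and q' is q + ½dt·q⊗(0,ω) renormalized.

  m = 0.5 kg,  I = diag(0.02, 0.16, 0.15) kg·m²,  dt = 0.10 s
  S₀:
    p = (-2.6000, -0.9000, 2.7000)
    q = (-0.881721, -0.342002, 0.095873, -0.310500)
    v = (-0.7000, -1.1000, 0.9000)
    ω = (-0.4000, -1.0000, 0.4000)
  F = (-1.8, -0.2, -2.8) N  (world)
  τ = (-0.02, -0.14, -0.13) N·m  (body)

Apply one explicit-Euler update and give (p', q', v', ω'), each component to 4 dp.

p' = (-2.6700, -1.0100, 2.7900)
q' = (-0.8761, -0.3374, 0.1528, -0.3086)
v' = (-1.0600, -1.1400, 0.3400)
ω' = (-0.5200, -1.1005, 0.2760)

angular accel α = (-1.2000, -1.0050, -1.2400)
ω + α·dt = (-0.5200, -1.1005, 0.2760)
Hamilton product q⊗(0,ω) = (0.0832722, 0.0805376, 1.1427218, 0.0276628)
updated quaternion q' = (-0.8761, -0.3374, 0.1528, -0.3086)
p + v·dt = (-2.6700, -1.0100, 2.7900)
new velocity v' = (-1.0600, -1.1400, 0.3400)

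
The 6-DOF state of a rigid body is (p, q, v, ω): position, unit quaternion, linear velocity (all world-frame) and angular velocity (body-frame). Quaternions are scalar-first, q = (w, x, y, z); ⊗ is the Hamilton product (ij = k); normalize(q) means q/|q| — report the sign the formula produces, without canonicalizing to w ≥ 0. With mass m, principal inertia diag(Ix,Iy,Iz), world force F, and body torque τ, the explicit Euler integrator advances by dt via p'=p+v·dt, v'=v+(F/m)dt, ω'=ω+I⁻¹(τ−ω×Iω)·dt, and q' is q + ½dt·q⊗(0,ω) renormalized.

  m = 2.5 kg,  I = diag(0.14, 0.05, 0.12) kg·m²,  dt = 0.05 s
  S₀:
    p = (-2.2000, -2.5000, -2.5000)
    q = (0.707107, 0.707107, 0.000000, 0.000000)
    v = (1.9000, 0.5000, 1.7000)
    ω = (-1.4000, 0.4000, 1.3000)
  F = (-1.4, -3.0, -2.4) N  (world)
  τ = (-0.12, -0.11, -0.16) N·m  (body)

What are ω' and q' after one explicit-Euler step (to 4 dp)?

ω' = (-1.4559, 0.3264, 1.2123)
q' = (0.7310, 0.6815, -0.0159, 0.0300)

ω×(Iω) gyroscopic = (0.0364, -0.0364, 0.0504)
angular accel α = (-1.1171, -1.4720, -1.7533)
ω' = ω + α·dt = (-1.4559, 0.3264, 1.2123)
q⊗(0,ω) = (0.9899498, -0.9899498, -0.6363963, 1.2020819)
updated quaternion q' = (0.7310, 0.6815, -0.0159, 0.0300)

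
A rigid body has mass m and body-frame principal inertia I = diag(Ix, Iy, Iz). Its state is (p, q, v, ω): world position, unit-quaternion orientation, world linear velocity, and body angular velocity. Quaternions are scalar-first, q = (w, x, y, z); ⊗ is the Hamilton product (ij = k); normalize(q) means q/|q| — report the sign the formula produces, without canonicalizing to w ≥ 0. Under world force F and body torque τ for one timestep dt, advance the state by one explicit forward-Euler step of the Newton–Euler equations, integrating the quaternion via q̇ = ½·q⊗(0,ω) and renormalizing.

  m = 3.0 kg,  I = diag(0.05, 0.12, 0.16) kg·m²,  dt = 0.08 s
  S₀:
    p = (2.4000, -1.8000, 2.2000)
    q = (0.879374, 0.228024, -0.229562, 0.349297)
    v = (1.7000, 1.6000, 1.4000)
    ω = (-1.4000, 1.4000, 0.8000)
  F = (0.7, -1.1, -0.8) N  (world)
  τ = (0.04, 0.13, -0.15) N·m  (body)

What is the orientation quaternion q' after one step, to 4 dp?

Hamilton product q⊗(0,ω) = (0.3611828, -1.9037890, 0.5596886, 0.7013460)
updated quaternion q' = (0.8906, 0.1513, -0.2064, 0.3760)

q' = (0.8906, 0.1513, -0.2064, 0.3760)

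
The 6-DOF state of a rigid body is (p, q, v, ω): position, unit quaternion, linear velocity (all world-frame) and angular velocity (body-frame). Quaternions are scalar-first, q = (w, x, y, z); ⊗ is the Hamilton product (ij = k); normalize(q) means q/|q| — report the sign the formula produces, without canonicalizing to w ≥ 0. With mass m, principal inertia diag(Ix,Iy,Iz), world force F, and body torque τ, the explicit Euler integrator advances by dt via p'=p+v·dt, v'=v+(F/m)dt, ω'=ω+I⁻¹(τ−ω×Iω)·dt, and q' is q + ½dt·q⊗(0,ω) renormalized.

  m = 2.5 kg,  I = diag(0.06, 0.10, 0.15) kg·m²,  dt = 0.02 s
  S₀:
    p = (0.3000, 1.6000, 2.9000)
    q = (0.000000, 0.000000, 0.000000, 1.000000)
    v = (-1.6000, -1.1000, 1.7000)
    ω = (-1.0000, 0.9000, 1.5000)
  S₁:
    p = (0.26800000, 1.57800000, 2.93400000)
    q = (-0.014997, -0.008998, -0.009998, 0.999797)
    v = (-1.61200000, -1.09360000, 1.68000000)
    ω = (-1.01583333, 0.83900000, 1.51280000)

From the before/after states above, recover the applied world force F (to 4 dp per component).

velocity change Δv = (-0.01200000, 0.00640000, -0.02000000)
F = m·Δv/dt = (-1.5000, 0.8000, -2.5000)

F = (-1.5000, 0.8000, -2.5000)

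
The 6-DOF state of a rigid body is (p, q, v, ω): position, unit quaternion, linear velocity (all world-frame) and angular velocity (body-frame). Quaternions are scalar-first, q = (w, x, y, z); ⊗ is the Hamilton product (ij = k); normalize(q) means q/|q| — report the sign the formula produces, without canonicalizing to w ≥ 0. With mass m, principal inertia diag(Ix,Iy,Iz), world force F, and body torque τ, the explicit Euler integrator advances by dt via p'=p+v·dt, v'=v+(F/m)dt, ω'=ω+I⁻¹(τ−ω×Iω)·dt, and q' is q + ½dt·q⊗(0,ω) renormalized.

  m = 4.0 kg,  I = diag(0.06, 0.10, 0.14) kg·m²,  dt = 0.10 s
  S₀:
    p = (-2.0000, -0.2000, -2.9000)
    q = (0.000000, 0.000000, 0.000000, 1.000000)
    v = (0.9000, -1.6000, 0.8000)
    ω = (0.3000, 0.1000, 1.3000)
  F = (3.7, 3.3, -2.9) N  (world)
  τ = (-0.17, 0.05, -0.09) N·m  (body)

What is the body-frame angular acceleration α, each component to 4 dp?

α = (-2.9200, 0.8120, -0.6514)

ω×(Iω) gyroscopic = (0.0052, -0.0312, 0.0012)
(τ − ω×Iω)/I = (-2.9200, 0.8120, -0.6514)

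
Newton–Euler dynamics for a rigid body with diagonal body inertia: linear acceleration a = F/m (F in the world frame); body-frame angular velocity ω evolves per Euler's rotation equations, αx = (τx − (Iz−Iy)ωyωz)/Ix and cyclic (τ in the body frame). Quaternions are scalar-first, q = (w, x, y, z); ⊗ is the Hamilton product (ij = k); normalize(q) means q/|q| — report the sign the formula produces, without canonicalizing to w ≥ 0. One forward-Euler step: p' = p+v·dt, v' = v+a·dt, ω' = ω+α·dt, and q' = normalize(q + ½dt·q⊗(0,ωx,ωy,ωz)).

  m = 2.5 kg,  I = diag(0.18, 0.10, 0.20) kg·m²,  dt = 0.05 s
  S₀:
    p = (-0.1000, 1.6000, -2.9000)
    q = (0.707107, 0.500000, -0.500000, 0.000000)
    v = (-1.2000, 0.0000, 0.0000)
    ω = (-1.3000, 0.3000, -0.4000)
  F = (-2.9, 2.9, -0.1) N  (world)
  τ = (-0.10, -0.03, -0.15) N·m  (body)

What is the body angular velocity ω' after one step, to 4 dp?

ω' = (-1.3244, 0.2902, -0.4453)

precession coupling ω×(Iω) = (-0.0120, -0.0104, 0.0312)
angular accel α = (-0.4889, -0.1960, -0.9060)
new body rate ω' = (-1.3244, 0.2902, -0.4453)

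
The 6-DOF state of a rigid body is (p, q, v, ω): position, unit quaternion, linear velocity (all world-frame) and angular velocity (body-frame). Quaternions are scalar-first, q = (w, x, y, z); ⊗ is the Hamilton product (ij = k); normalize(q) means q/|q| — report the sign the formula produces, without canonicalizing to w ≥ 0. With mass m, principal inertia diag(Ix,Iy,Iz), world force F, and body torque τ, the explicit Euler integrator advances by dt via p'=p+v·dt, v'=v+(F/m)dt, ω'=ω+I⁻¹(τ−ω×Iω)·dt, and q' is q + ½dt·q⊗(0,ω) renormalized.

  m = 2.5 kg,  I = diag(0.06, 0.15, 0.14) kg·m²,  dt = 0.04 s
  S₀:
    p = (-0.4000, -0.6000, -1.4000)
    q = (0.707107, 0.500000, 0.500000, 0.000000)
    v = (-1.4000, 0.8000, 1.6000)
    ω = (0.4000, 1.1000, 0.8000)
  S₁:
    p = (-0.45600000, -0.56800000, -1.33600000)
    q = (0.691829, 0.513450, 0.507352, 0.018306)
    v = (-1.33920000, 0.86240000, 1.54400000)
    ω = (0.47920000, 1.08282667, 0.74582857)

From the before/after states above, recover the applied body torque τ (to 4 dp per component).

τ = (0.1100, -0.0900, -0.1500)

ω₁ − ω₀ = (0.07920000, -0.01717333, -0.05417143)
applied torque τ = (0.1100, -0.0900, -0.1500)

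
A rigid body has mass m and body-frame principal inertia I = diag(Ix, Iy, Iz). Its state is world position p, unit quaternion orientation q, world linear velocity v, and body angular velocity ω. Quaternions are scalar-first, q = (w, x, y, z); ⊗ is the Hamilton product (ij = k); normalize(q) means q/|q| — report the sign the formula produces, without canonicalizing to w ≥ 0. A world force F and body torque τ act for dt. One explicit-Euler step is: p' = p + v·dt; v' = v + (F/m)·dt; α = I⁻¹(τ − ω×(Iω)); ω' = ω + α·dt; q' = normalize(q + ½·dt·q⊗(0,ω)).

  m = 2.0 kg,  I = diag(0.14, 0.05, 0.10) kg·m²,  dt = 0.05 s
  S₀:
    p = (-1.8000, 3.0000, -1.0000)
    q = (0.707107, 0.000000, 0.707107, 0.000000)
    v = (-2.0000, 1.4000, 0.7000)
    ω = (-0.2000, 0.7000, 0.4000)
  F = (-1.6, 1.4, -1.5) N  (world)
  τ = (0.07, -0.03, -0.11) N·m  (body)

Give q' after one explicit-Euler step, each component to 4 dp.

2q̇ = q⊗(0,ω) = (-0.4949749, 0.1414214, 0.4949749, 0.4242642)
updated quaternion q' = (0.6946, 0.0035, 0.7193, 0.0106)

q' = (0.6946, 0.0035, 0.7193, 0.0106)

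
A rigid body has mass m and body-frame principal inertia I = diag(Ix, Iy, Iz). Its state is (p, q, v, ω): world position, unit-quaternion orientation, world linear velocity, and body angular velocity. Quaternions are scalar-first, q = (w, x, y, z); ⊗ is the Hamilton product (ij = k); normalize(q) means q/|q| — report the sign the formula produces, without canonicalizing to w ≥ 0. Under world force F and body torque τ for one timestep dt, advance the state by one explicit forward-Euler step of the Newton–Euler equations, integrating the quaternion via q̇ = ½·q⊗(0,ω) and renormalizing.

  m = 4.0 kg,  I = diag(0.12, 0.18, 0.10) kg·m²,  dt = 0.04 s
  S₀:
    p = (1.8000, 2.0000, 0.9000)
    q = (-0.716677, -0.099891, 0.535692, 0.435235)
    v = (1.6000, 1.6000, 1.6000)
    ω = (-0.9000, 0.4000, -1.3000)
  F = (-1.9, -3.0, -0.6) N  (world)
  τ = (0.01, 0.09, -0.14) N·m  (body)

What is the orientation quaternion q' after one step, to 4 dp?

q' = (-0.7111, -0.1043, 0.5193, 0.4625)

2q̇ = q⊗(0,ω) = (0.2616268, -0.2254843, -0.8082406, 1.3738465)
q' = normalize(q + ½dt·q⊗(0,ω)) = (-0.7111, -0.1043, 0.5193, 0.4625)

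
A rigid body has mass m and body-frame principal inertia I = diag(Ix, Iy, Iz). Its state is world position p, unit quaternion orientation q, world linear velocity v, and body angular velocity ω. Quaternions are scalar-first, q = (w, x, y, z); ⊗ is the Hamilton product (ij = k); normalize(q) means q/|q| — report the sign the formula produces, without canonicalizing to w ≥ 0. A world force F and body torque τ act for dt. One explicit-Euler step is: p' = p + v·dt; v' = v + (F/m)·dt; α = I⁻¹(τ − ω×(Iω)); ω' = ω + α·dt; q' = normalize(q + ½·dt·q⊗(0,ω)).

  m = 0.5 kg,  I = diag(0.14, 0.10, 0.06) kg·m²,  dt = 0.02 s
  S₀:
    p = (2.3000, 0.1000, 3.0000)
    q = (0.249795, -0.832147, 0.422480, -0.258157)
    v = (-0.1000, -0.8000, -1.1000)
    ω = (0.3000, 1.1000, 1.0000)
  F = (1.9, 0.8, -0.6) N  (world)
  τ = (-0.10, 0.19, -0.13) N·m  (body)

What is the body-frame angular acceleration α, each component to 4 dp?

α = (-0.4000, 1.6600, -1.9467)

gyro term ω×Iω = (-0.0440, 0.0240, -0.0132)
(τ − ω×Iω)/I = (-0.4000, 1.6600, -1.9467)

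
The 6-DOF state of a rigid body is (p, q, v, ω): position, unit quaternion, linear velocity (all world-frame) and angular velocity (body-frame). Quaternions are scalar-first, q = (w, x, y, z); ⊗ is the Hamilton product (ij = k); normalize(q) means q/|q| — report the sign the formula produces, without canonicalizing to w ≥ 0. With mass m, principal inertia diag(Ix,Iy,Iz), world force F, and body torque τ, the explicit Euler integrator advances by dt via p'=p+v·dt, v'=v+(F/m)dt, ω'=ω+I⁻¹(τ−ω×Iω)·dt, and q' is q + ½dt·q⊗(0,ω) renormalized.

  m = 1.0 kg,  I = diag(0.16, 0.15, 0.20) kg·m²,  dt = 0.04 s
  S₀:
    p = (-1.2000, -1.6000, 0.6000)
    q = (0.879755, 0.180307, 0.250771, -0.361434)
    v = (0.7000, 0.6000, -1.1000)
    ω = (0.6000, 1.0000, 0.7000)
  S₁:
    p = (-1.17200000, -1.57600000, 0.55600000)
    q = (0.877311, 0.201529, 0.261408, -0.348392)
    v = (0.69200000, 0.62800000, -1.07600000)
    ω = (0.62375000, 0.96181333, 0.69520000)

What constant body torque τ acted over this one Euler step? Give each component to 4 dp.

rate change Δω = (0.02375000, -0.03818667, -0.00480000)
ω₀×(Iω₀) = (0.0350, -0.0168, -0.0060)
τ = I·(Δω/dt) + ω₀×(Iω₀) = (0.1300, -0.1600, -0.0300)

τ = (0.1300, -0.1600, -0.0300)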